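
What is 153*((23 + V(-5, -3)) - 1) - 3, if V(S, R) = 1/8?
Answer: 27057/8 ≈ 3382.1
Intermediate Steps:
V(S, R) = 1/8
153*((23 + V(-5, -3)) - 1) - 3 = 153*((23 + 1/8) - 1) - 3 = 153*(185/8 - 1) - 3 = 153*(177/8) - 3 = 27081/8 - 3 = 27057/8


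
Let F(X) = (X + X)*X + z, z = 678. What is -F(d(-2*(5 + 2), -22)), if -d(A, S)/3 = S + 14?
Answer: -1830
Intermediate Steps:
d(A, S) = -42 - 3*S (d(A, S) = -3*(S + 14) = -3*(14 + S) = -42 - 3*S)
F(X) = 678 + 2*X² (F(X) = (X + X)*X + 678 = (2*X)*X + 678 = 2*X² + 678 = 678 + 2*X²)
-F(d(-2*(5 + 2), -22)) = -(678 + 2*(-42 - 3*(-22))²) = -(678 + 2*(-42 + 66)²) = -(678 + 2*24²) = -(678 + 2*576) = -(678 + 1152) = -1*1830 = -1830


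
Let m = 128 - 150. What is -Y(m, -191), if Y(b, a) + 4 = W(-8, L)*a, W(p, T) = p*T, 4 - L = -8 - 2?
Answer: -21388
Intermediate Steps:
m = -22
L = 14 (L = 4 - (-8 - 2) = 4 - 1*(-10) = 4 + 10 = 14)
W(p, T) = T*p
Y(b, a) = -4 - 112*a (Y(b, a) = -4 + (14*(-8))*a = -4 - 112*a)
-Y(m, -191) = -(-4 - 112*(-191)) = -(-4 + 21392) = -1*21388 = -21388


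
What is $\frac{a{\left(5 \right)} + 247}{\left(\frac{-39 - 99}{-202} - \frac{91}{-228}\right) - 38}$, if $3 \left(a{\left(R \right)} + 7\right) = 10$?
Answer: $- \frac{5603480}{850141} \approx -6.5912$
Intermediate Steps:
$a{\left(R \right)} = - \frac{11}{3}$ ($a{\left(R \right)} = -7 + \frac{1}{3} \cdot 10 = -7 + \frac{10}{3} = - \frac{11}{3}$)
$\frac{a{\left(5 \right)} + 247}{\left(\frac{-39 - 99}{-202} - \frac{91}{-228}\right) - 38} = \frac{- \frac{11}{3} + 247}{\left(\frac{-39 - 99}{-202} - \frac{91}{-228}\right) - 38} = \frac{730}{3 \left(\left(\left(-138\right) \left(- \frac{1}{202}\right) - - \frac{91}{228}\right) - 38\right)} = \frac{730}{3 \left(\left(\frac{69}{101} + \frac{91}{228}\right) - 38\right)} = \frac{730}{3 \left(\frac{24923}{23028} - 38\right)} = \frac{730}{3 \left(- \frac{850141}{23028}\right)} = \frac{730}{3} \left(- \frac{23028}{850141}\right) = - \frac{5603480}{850141}$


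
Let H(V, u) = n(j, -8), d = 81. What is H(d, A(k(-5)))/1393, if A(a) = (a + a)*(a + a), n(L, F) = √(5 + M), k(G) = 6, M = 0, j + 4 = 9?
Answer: √5/1393 ≈ 0.0016052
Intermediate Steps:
j = 5 (j = -4 + 9 = 5)
n(L, F) = √5 (n(L, F) = √(5 + 0) = √5)
A(a) = 4*a² (A(a) = (2*a)*(2*a) = 4*a²)
H(V, u) = √5
H(d, A(k(-5)))/1393 = √5/1393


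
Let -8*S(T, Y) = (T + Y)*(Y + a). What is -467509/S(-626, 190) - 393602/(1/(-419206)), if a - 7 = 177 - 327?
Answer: 17985034861414/109 ≈ 1.6500e+11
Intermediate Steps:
a = -143 (a = 7 + (177 - 327) = 7 - 150 = -143)
S(T, Y) = -(-143 + Y)*(T + Y)/8 (S(T, Y) = -(T + Y)*(Y - 143)/8 = -(T + Y)*(-143 + Y)/8 = -(-143 + Y)*(T + Y)/8)
-467509/S(-626, 190) - 393602/(1/(-419206)) = -467509/(-1/8*190**2 + (143/8)*(-626) + (143/8)*190 - 1/8*(-626)*190) - 393602/(1/(-419206)) = -467509/(-1/8*36100 - 44759/4 + 13585/4 + 29735/2) - 393602/(-1/419206) = -467509/(-9025/2 - 44759/4 + 13585/4 + 29735/2) - 393602*(-419206) = -467509/5123/2 + 165000320012 = -467509*2/5123 + 165000320012 = -19894/109 + 165000320012 = 17985034861414/109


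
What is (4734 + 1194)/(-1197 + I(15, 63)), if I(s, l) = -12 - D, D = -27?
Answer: -988/197 ≈ -5.0152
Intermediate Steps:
I(s, l) = 15 (I(s, l) = -12 - 1*(-27) = -12 + 27 = 15)
(4734 + 1194)/(-1197 + I(15, 63)) = (4734 + 1194)/(-1197 + 15) = 5928/(-1182) = 5928*(-1/1182) = -988/197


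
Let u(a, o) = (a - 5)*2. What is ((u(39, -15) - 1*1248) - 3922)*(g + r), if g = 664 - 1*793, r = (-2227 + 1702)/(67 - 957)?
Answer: 58308207/89 ≈ 6.5515e+5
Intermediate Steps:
r = 105/178 (r = -525/(-890) = -525*(-1/890) = 105/178 ≈ 0.58989)
u(a, o) = -10 + 2*a (u(a, o) = (-5 + a)*2 = -10 + 2*a)
g = -129 (g = 664 - 793 = -129)
((u(39, -15) - 1*1248) - 3922)*(g + r) = (((-10 + 2*39) - 1*1248) - 3922)*(-129 + 105/178) = (((-10 + 78) - 1248) - 3922)*(-22857/178) = ((68 - 1248) - 3922)*(-22857/178) = (-1180 - 3922)*(-22857/178) = -5102*(-22857/178) = 58308207/89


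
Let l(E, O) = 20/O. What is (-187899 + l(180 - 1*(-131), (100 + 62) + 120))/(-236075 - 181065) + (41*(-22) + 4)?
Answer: -52790938771/58816740 ≈ -897.55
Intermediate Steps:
(-187899 + l(180 - 1*(-131), (100 + 62) + 120))/(-236075 - 181065) + (41*(-22) + 4) = (-187899 + 20/((100 + 62) + 120))/(-236075 - 181065) + (41*(-22) + 4) = (-187899 + 20/(162 + 120))/(-417140) + (-902 + 4) = (-187899 + 20/282)*(-1/417140) - 898 = (-187899 + 20*(1/282))*(-1/417140) - 898 = (-187899 + 10/141)*(-1/417140) - 898 = -26493749/141*(-1/417140) - 898 = 26493749/58816740 - 898 = -52790938771/58816740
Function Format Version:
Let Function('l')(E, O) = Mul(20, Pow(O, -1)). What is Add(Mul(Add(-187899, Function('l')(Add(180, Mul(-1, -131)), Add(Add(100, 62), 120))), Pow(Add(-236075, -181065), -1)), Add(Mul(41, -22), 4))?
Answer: Rational(-52790938771, 58816740) ≈ -897.55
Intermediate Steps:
Add(Mul(Add(-187899, Function('l')(Add(180, Mul(-1, -131)), Add(Add(100, 62), 120))), Pow(Add(-236075, -181065), -1)), Add(Mul(41, -22), 4)) = Add(Mul(Add(-187899, Mul(20, Pow(Add(Add(100, 62), 120), -1))), Pow(Add(-236075, -181065), -1)), Add(Mul(41, -22), 4)) = Add(Mul(Add(-187899, Mul(20, Pow(Add(162, 120), -1))), Pow(-417140, -1)), Add(-902, 4)) = Add(Mul(Add(-187899, Mul(20, Pow(282, -1))), Rational(-1, 417140)), -898) = Add(Mul(Add(-187899, Mul(20, Rational(1, 282))), Rational(-1, 417140)), -898) = Add(Mul(Add(-187899, Rational(10, 141)), Rational(-1, 417140)), -898) = Add(Mul(Rational(-26493749, 141), Rational(-1, 417140)), -898) = Add(Rational(26493749, 58816740), -898) = Rational(-52790938771, 58816740)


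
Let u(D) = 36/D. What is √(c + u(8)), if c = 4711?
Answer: √18862/2 ≈ 68.669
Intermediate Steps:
√(c + u(8)) = √(4711 + 36/8) = √(4711 + 36*(⅛)) = √(4711 + 9/2) = √(9431/2) = √18862/2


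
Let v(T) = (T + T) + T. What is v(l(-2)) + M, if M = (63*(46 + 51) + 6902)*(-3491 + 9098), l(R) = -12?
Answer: 72963855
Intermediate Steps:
v(T) = 3*T (v(T) = 2*T + T = 3*T)
M = 72963891 (M = (63*97 + 6902)*5607 = (6111 + 6902)*5607 = 13013*5607 = 72963891)
v(l(-2)) + M = 3*(-12) + 72963891 = -36 + 72963891 = 72963855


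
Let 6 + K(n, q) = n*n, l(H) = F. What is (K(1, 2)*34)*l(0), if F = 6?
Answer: -1020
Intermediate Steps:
l(H) = 6
K(n, q) = -6 + n² (K(n, q) = -6 + n*n = -6 + n²)
(K(1, 2)*34)*l(0) = ((-6 + 1²)*34)*6 = ((-6 + 1)*34)*6 = -5*34*6 = -170*6 = -1020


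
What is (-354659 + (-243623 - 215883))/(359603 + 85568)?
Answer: -814165/445171 ≈ -1.8289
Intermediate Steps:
(-354659 + (-243623 - 215883))/(359603 + 85568) = (-354659 - 459506)/445171 = -814165*1/445171 = -814165/445171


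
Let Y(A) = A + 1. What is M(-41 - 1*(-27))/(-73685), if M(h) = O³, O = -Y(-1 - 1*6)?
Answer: -216/73685 ≈ -0.0029314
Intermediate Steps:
Y(A) = 1 + A
O = 6 (O = -(1 + (-1 - 1*6)) = -(1 + (-1 - 6)) = -(1 - 7) = -1*(-6) = 6)
M(h) = 216 (M(h) = 6³ = 216)
M(-41 - 1*(-27))/(-73685) = 216/(-73685) = 216*(-1/73685) = -216/73685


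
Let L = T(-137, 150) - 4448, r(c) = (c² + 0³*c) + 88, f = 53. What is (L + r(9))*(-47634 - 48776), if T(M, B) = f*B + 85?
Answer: -362115960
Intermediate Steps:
T(M, B) = 85 + 53*B (T(M, B) = 53*B + 85 = 85 + 53*B)
r(c) = 88 + c² (r(c) = (c² + 0*c) + 88 = (c² + 0) + 88 = c² + 88 = 88 + c²)
L = 3587 (L = (85 + 53*150) - 4448 = (85 + 7950) - 4448 = 8035 - 4448 = 3587)
(L + r(9))*(-47634 - 48776) = (3587 + (88 + 9²))*(-47634 - 48776) = (3587 + (88 + 81))*(-96410) = (3587 + 169)*(-96410) = 3756*(-96410) = -362115960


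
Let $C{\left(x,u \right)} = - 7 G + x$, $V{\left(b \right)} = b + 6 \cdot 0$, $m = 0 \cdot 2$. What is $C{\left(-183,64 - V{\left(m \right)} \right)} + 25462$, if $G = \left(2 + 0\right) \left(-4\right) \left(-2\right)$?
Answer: $25167$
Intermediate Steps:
$m = 0$
$V{\left(b \right)} = b$ ($V{\left(b \right)} = b + 0 = b$)
$G = 16$ ($G = 2 \left(-4\right) \left(-2\right) = \left(-8\right) \left(-2\right) = 16$)
$C{\left(x,u \right)} = -112 + x$ ($C{\left(x,u \right)} = \left(-7\right) 16 + x = -112 + x$)
$C{\left(-183,64 - V{\left(m \right)} \right)} + 25462 = \left(-112 - 183\right) + 25462 = -295 + 25462 = 25167$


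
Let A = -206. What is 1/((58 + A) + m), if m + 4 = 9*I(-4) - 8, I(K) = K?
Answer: -1/196 ≈ -0.0051020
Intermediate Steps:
m = -48 (m = -4 + (9*(-4) - 8) = -4 + (-36 - 8) = -4 - 44 = -48)
1/((58 + A) + m) = 1/((58 - 206) - 48) = 1/(-148 - 48) = 1/(-196) = -1/196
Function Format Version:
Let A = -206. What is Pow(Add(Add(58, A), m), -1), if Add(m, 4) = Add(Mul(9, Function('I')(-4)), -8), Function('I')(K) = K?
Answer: Rational(-1, 196) ≈ -0.0051020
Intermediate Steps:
m = -48 (m = Add(-4, Add(Mul(9, -4), -8)) = Add(-4, Add(-36, -8)) = Add(-4, -44) = -48)
Pow(Add(Add(58, A), m), -1) = Pow(Add(Add(58, -206), -48), -1) = Pow(Add(-148, -48), -1) = Pow(-196, -1) = Rational(-1, 196)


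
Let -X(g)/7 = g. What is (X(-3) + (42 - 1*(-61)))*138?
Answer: 17112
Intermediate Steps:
X(g) = -7*g
(X(-3) + (42 - 1*(-61)))*138 = (-7*(-3) + (42 - 1*(-61)))*138 = (21 + (42 + 61))*138 = (21 + 103)*138 = 124*138 = 17112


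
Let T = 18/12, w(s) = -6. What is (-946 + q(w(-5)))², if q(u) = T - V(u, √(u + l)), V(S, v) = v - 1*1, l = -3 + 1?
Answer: 3560737/4 + 3774*I*√2 ≈ 8.9018e+5 + 5337.2*I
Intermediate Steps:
l = -2
T = 3/2 (T = 18*(1/12) = 3/2 ≈ 1.5000)
V(S, v) = -1 + v (V(S, v) = v - 1 = -1 + v)
q(u) = 5/2 - √(-2 + u) (q(u) = 3/2 - (-1 + √(u - 2)) = 3/2 - (-1 + √(-2 + u)) = 3/2 + (1 - √(-2 + u)) = 5/2 - √(-2 + u))
(-946 + q(w(-5)))² = (-946 + (5/2 - √(-2 - 6)))² = (-946 + (5/2 - √(-8)))² = (-946 + (5/2 - 2*I*√2))² = (-1887/2 - 2*I*√2)²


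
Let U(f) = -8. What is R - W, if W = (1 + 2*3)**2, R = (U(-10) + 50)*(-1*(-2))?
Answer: 35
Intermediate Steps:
R = 84 (R = (-8 + 50)*(-1*(-2)) = 42*2 = 84)
W = 49 (W = (1 + 6)**2 = 7**2 = 49)
R - W = 84 - 1*49 = 84 - 49 = 35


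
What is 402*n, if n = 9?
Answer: 3618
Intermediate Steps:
402*n = 402*9 = 3618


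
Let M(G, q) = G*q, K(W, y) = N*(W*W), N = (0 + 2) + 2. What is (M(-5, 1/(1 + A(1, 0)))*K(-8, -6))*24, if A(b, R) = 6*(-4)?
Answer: 30720/23 ≈ 1335.7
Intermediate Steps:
A(b, R) = -24
N = 4 (N = 2 + 2 = 4)
K(W, y) = 4*W² (K(W, y) = 4*(W*W) = 4*W²)
(M(-5, 1/(1 + A(1, 0)))*K(-8, -6))*24 = ((-5/(1 - 24))*(4*(-8)²))*24 = ((-5/(-23))*(4*64))*24 = (-5*(-1/23)*256)*24 = ((5/23)*256)*24 = (1280/23)*24 = 30720/23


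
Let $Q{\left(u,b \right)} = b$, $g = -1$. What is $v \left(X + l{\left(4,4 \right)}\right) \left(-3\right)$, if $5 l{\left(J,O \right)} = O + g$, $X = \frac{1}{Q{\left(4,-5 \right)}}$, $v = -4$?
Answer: $\frac{24}{5} \approx 4.8$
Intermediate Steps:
$X = - \frac{1}{5}$ ($X = \frac{1}{-5} = - \frac{1}{5} \approx -0.2$)
$l{\left(J,O \right)} = - \frac{1}{5} + \frac{O}{5}$ ($l{\left(J,O \right)} = \frac{O - 1}{5} = \frac{-1 + O}{5} = - \frac{1}{5} + \frac{O}{5}$)
$v \left(X + l{\left(4,4 \right)}\right) \left(-3\right) = - 4 \left(- \frac{1}{5} + \left(- \frac{1}{5} + \frac{1}{5} \cdot 4\right)\right) \left(-3\right) = - 4 \left(- \frac{1}{5} + \left(- \frac{1}{5} + \frac{4}{5}\right)\right) \left(-3\right) = - 4 \left(- \frac{1}{5} + \frac{3}{5}\right) \left(-3\right) = \left(-4\right) \frac{2}{5} \left(-3\right) = \left(- \frac{8}{5}\right) \left(-3\right) = \frac{24}{5}$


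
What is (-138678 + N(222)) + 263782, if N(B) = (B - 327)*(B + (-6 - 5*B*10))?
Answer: 1267924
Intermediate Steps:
N(B) = (-327 + B)*(-6 - 49*B) (N(B) = (-327 + B)*(B + (-6 - 50*B)) = (-327 + B)*(-6 - 49*B))
(-138678 + N(222)) + 263782 = (-138678 + (1962 - 49*222**2 + 16017*222)) + 263782 = (-138678 + (1962 - 49*49284 + 3555774)) + 263782 = (-138678 + (1962 - 2414916 + 3555774)) + 263782 = (-138678 + 1142820) + 263782 = 1004142 + 263782 = 1267924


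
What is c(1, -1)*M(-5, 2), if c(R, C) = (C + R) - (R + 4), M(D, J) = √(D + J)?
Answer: -5*I*√3 ≈ -8.6602*I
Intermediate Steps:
c(R, C) = -4 + C (c(R, C) = (C + R) - (4 + R) = (C + R) + (-4 - R) = -4 + C)
c(1, -1)*M(-5, 2) = (-4 - 1)*√(-5 + 2) = -5*I*√3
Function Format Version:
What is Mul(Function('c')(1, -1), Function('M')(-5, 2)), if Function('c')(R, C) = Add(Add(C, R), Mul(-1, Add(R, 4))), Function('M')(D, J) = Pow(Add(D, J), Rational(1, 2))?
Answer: Mul(-5, I, Pow(3, Rational(1, 2))) ≈ Mul(-8.6602, I)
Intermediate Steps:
Function('c')(R, C) = Add(-4, C) (Function('c')(R, C) = Add(Add(C, R), Mul(-1, Add(4, R))) = Add(Add(C, R), Add(-4, Mul(-1, R))) = Add(-4, C))
Mul(Function('c')(1, -1), Function('M')(-5, 2)) = Mul(Add(-4, -1), Pow(Add(-5, 2), Rational(1, 2))) = Mul(-5, Pow(-3, Rational(1, 2))) = Mul(-5, Mul(I, Pow(3, Rational(1, 2)))) = Mul(-5, I, Pow(3, Rational(1, 2)))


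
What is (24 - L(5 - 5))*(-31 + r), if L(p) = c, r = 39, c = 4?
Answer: 160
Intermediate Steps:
L(p) = 4
(24 - L(5 - 5))*(-31 + r) = (24 - 1*4)*(-31 + 39) = (24 - 4)*8 = 20*8 = 160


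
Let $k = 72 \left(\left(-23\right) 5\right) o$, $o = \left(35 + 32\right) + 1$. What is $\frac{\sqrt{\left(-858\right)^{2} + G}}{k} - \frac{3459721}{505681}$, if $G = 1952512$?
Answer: $- \frac{3459721}{505681} - \frac{\sqrt{672169}}{281520} \approx -6.8446$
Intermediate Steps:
$o = 68$ ($o = 67 + 1 = 68$)
$k = -563040$ ($k = 72 \left(\left(-23\right) 5\right) 68 = 72 \left(-115\right) 68 = \left(-8280\right) 68 = -563040$)
$\frac{\sqrt{\left(-858\right)^{2} + G}}{k} - \frac{3459721}{505681} = \frac{\sqrt{\left(-858\right)^{2} + 1952512}}{-563040} - \frac{3459721}{505681} = \sqrt{736164 + 1952512} \left(- \frac{1}{563040}\right) - \frac{3459721}{505681} = \sqrt{2688676} \left(- \frac{1}{563040}\right) - \frac{3459721}{505681} = 2 \sqrt{672169} \left(- \frac{1}{563040}\right) - \frac{3459721}{505681} = - \frac{\sqrt{672169}}{281520} - \frac{3459721}{505681} = - \frac{3459721}{505681} - \frac{\sqrt{672169}}{281520}$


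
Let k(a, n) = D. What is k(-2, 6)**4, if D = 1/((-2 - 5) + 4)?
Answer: 1/81 ≈ 0.012346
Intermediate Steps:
D = -1/3 (D = 1/(-7 + 4) = 1/(-3) = -1/3 ≈ -0.33333)
k(a, n) = -1/3
k(-2, 6)**4 = (-1/3)**4 = 1/81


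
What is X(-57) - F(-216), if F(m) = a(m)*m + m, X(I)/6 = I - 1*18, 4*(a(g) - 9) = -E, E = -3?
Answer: 1872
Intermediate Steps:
a(g) = 39/4 (a(g) = 9 + (-1*(-3))/4 = 9 + (¼)*3 = 9 + ¾ = 39/4)
X(I) = -108 + 6*I (X(I) = 6*(I - 1*18) = 6*(I - 18) = 6*(-18 + I) = -108 + 6*I)
F(m) = 43*m/4 (F(m) = 39*m/4 + m = 43*m/4)
X(-57) - F(-216) = (-108 + 6*(-57)) - 43*(-216)/4 = (-108 - 342) - 1*(-2322) = -450 + 2322 = 1872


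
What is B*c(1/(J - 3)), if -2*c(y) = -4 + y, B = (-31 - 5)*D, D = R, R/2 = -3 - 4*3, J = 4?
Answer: 1620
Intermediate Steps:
R = -30 (R = 2*(-3 - 4*3) = 2*(-3 - 12) = 2*(-15) = -30)
D = -30
B = 1080 (B = (-31 - 5)*(-30) = -36*(-30) = 1080)
c(y) = 2 - y/2 (c(y) = -(-4 + y)/2 = 2 - y/2)
B*c(1/(J - 3)) = 1080*(2 - 1/(2*(4 - 3))) = 1080*(2 - ½/1) = 1080*(2 - ½*1) = 1080*(2 - ½) = 1080*(3/2) = 1620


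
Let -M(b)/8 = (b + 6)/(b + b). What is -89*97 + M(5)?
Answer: -43209/5 ≈ -8641.8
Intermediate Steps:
M(b) = -4*(6 + b)/b (M(b) = -8*(b + 6)/(b + b) = -8*(6 + b)/(2*b) = -8*(6 + b)*1/(2*b) = -4*(6 + b)/b)
-89*97 + M(5) = -89*97 + (-4 - 24/5) = -8633 + (-4 - 24*1/5) = -8633 + (-4 - 24/5) = -8633 - 44/5 = -43209/5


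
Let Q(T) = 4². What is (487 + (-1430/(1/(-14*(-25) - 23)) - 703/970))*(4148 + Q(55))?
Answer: -943375047066/485 ≈ -1.9451e+9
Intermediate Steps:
Q(T) = 16
(487 + (-1430/(1/(-14*(-25) - 23)) - 703/970))*(4148 + Q(55)) = (487 + (-1430/(1/(-14*(-25) - 23)) - 703/970))*(4148 + 16) = (487 + (-1430/(1/(350 - 23)) - 703*1/970))*4164 = (487 + (-1430/(1/327) - 703/970))*4164 = (487 + (-1430/1/327 - 703/970))*4164 = (487 + (-1430*327 - 703/970))*4164 = (487 + (-467610 - 703/970))*4164 = (487 - 453582403/970)*4164 = -453110013/970*4164 = -943375047066/485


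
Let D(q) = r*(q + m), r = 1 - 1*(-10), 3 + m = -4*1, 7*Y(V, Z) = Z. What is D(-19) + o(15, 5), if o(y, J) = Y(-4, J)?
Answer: -1997/7 ≈ -285.29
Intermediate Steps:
Y(V, Z) = Z/7
m = -7 (m = -3 - 4*1 = -3 - 4 = -7)
o(y, J) = J/7
r = 11 (r = 1 + 10 = 11)
D(q) = -77 + 11*q (D(q) = 11*(q - 7) = 11*(-7 + q) = -77 + 11*q)
D(-19) + o(15, 5) = (-77 + 11*(-19)) + (⅐)*5 = (-77 - 209) + 5/7 = -286 + 5/7 = -1997/7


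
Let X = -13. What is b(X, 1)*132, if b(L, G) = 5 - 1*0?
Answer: 660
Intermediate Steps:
b(L, G) = 5 (b(L, G) = 5 + 0 = 5)
b(X, 1)*132 = 5*132 = 660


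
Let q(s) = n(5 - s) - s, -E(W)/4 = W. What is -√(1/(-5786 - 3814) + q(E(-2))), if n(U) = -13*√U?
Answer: -√(-460806 - 748800*I*√3)/240 ≈ -2.8192 + 3.9935*I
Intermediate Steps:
E(W) = -4*W
q(s) = -s - 13*√(5 - s) (q(s) = -13*√(5 - s) - s = -s - 13*√(5 - s))
-√(1/(-5786 - 3814) + q(E(-2))) = -√(1/(-5786 - 3814) + (-(-4)*(-2) - 13*√(5 - (-4)*(-2)))) = -√(1/(-9600) + (-1*8 - 13*√(5 - 1*8))) = -√(-1/9600 + (-8 - 13*√(5 - 8))) = -√(-1/9600 + (-8 - 13*I*√3)) = -√(-76801/9600 - 13*I*√3)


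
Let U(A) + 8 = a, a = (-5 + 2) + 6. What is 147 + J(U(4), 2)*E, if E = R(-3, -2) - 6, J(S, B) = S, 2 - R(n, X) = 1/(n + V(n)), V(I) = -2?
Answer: 166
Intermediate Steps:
a = 3 (a = -3 + 6 = 3)
R(n, X) = 2 - 1/(-2 + n) (R(n, X) = 2 - 1/(n - 2) = 2 - 1/(-2 + n))
U(A) = -5 (U(A) = -8 + 3 = -5)
E = -19/5 (E = (-5 + 2*(-3))/(-2 - 3) - 6 = (-5 - 6)/(-5) - 6 = -⅕*(-11) - 6 = 11/5 - 6 = -19/5 ≈ -3.8000)
147 + J(U(4), 2)*E = 147 - 5*(-19/5) = 147 + 19 = 166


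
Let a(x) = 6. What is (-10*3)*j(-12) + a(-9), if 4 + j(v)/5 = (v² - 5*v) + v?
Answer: -28194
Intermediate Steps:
j(v) = -20 - 20*v + 5*v² (j(v) = -20 + 5*((v² - 5*v) + v) = -20 + 5*(v² - 4*v) = -20 + (-20*v + 5*v²) = -20 - 20*v + 5*v²)
(-10*3)*j(-12) + a(-9) = (-10*3)*(-20 - 20*(-12) + 5*(-12)²) + 6 = -30*(-20 + 240 + 5*144) + 6 = -30*(-20 + 240 + 720) + 6 = -30*940 + 6 = -28200 + 6 = -28194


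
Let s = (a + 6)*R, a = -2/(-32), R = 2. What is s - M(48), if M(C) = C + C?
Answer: -671/8 ≈ -83.875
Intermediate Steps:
a = 1/16 (a = -2*(-1/32) = 1/16 ≈ 0.062500)
M(C) = 2*C
s = 97/8 (s = (1/16 + 6)*2 = (97/16)*2 = 97/8 ≈ 12.125)
s - M(48) = 97/8 - 2*48 = 97/8 - 1*96 = 97/8 - 96 = -671/8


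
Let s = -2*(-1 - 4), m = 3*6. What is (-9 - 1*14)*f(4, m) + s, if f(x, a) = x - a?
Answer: 332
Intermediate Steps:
m = 18
s = 10 (s = -2*(-5) = 10)
(-9 - 1*14)*f(4, m) + s = (-9 - 1*14)*(4 - 1*18) + 10 = (-9 - 14)*(4 - 18) + 10 = -23*(-14) + 10 = 322 + 10 = 332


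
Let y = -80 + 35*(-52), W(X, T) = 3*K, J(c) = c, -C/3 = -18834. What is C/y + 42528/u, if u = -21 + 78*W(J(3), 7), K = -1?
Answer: -3173707/16150 ≈ -196.51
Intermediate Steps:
C = 56502 (C = -3*(-18834) = 56502)
W(X, T) = -3 (W(X, T) = 3*(-1) = -3)
y = -1900 (y = -80 - 1820 = -1900)
u = -255 (u = -21 + 78*(-3) = -21 - 234 = -255)
C/y + 42528/u = 56502/(-1900) + 42528/(-255) = 56502*(-1/1900) + 42528*(-1/255) = -28251/950 - 14176/85 = -3173707/16150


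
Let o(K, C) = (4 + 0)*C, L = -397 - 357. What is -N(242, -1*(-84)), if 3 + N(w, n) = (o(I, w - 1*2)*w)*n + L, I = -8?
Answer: -19514123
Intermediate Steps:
L = -754
o(K, C) = 4*C
N(w, n) = -757 + n*w*(-8 + 4*w) (N(w, n) = -3 + (((4*(w - 1*2))*w)*n - 754) = -3 + (((4*(w - 2))*w)*n - 754) = -3 + (((4*(-2 + w))*w)*n - 754) = -3 + (((-8 + 4*w)*w)*n - 754) = -3 + ((w*(-8 + 4*w))*n - 754) = -3 + (n*w*(-8 + 4*w) - 754) = -3 + (-754 + n*w*(-8 + 4*w)) = -757 + n*w*(-8 + 4*w))
-N(242, -1*(-84)) = -(-757 + 4*(-1*(-84))*242*(-2 + 242)) = -(-757 + 4*84*242*240) = -(-757 + 19514880) = -1*19514123 = -19514123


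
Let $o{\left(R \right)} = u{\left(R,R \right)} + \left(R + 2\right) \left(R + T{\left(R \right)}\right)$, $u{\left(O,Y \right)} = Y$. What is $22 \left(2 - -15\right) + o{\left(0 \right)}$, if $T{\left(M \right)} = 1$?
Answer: $376$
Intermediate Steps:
$o{\left(R \right)} = R + \left(1 + R\right) \left(2 + R\right)$ ($o{\left(R \right)} = R + \left(R + 2\right) \left(R + 1\right) = R + \left(2 + R\right) \left(1 + R\right) = R + \left(1 + R\right) \left(2 + R\right)$)
$22 \left(2 - -15\right) + o{\left(0 \right)} = 22 \left(2 - -15\right) + \left(2 + 0^{2} + 4 \cdot 0\right) = 22 \left(2 + 15\right) + \left(2 + 0 + 0\right) = 22 \cdot 17 + 2 = 374 + 2 = 376$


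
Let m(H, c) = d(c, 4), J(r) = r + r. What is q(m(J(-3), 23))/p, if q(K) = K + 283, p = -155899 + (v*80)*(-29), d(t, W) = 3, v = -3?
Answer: -286/148939 ≈ -0.0019202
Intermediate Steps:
J(r) = 2*r
m(H, c) = 3
p = -148939 (p = -155899 - 3*80*(-29) = -155899 - 240*(-29) = -155899 + 6960 = -148939)
q(K) = 283 + K
q(m(J(-3), 23))/p = (283 + 3)/(-148939) = 286*(-1/148939) = -286/148939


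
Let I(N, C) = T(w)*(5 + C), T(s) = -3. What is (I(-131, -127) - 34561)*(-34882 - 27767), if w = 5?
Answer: 2142282555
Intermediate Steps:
I(N, C) = -15 - 3*C (I(N, C) = -3*(5 + C) = -15 - 3*C)
(I(-131, -127) - 34561)*(-34882 - 27767) = ((-15 - 3*(-127)) - 34561)*(-34882 - 27767) = ((-15 + 381) - 34561)*(-62649) = (366 - 34561)*(-62649) = -34195*(-62649) = 2142282555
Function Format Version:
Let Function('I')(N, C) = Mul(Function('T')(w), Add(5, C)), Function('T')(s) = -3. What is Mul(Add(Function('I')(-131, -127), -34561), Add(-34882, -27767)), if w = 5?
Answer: 2142282555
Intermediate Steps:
Function('I')(N, C) = Add(-15, Mul(-3, C)) (Function('I')(N, C) = Mul(-3, Add(5, C)) = Add(-15, Mul(-3, C)))
Mul(Add(Function('I')(-131, -127), -34561), Add(-34882, -27767)) = Mul(Add(Add(-15, Mul(-3, -127)), -34561), Add(-34882, -27767)) = Mul(Add(Add(-15, 381), -34561), -62649) = Mul(Add(366, -34561), -62649) = Mul(-34195, -62649) = 2142282555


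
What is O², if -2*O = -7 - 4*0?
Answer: 49/4 ≈ 12.250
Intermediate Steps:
O = 7/2 (O = -(-7 - 4*0)/2 = -(-7 + 0)/2 = -½*(-7) = 7/2 ≈ 3.5000)
O² = (7/2)² = 49/4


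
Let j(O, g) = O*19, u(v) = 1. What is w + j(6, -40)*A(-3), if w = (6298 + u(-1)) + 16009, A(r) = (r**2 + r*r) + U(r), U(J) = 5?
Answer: 24930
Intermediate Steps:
j(O, g) = 19*O
A(r) = 5 + 2*r**2 (A(r) = (r**2 + r*r) + 5 = (r**2 + r**2) + 5 = 2*r**2 + 5 = 5 + 2*r**2)
w = 22308 (w = (6298 + 1) + 16009 = 6299 + 16009 = 22308)
w + j(6, -40)*A(-3) = 22308 + (19*6)*(5 + 2*(-3)**2) = 22308 + 114*(5 + 2*9) = 22308 + 114*(5 + 18) = 22308 + 114*23 = 22308 + 2622 = 24930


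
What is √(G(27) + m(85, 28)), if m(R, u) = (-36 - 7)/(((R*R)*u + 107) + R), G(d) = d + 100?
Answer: √1301843392743/101246 ≈ 11.269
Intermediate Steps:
G(d) = 100 + d
m(R, u) = -43/(107 + R + u*R²) (m(R, u) = -43/((R²*u + 107) + R) = -43/((u*R² + 107) + R) = -43/((107 + u*R²) + R) = -43/(107 + R + u*R²))
√(G(27) + m(85, 28)) = √((100 + 27) - 43/(107 + 85 + 28*85²)) = √(127 - 43/(107 + 85 + 28*7225)) = √(127 - 43/(107 + 85 + 202300)) = √(127 - 43/202492) = √(25716441/202492) = √1301843392743/101246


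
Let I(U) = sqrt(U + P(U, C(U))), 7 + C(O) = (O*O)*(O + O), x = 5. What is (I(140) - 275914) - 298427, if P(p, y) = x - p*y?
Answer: -574341 + 5*I*sqrt(30732755) ≈ -5.7434e+5 + 27719.0*I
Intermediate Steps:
C(O) = -7 + 2*O**3 (C(O) = -7 + (O*O)*(O + O) = -7 + O**2*(2*O) = -7 + 2*O**3)
P(p, y) = 5 - p*y
I(U) = sqrt(5 + U - U*(-7 + 2*U**3)) (I(U) = sqrt(U + (5 - U*(-7 + 2*U**3))) = sqrt(5 + U - U*(-7 + 2*U**3)))
(I(140) - 275914) - 298427 = (sqrt(5 - 2*140**4 + 8*140) - 275914) - 298427 = (sqrt(5 - 2*384160000 + 1120) - 275914) - 298427 = (sqrt(5 - 768320000 + 1120) - 275914) - 298427 = (sqrt(-768318875) - 275914) - 298427 = (5*I*sqrt(30732755) - 275914) - 298427 = (-275914 + 5*I*sqrt(30732755)) - 298427 = -574341 + 5*I*sqrt(30732755)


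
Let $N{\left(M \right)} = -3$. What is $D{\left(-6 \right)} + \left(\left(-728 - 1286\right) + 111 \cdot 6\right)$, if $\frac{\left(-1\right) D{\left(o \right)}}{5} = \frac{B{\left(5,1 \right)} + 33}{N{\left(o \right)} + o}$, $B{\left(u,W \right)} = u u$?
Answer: $- \frac{11842}{9} \approx -1315.8$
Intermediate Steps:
$B{\left(u,W \right)} = u^{2}$
$D{\left(o \right)} = - \frac{290}{-3 + o}$ ($D{\left(o \right)} = - 5 \frac{5^{2} + 33}{-3 + o} = - 5 \frac{25 + 33}{-3 + o} = - 5 \frac{58}{-3 + o} = - \frac{290}{-3 + o}$)
$D{\left(-6 \right)} + \left(\left(-728 - 1286\right) + 111 \cdot 6\right) = - \frac{290}{-3 - 6} + \left(\left(-728 - 1286\right) + 111 \cdot 6\right) = - \frac{290}{-9} + \left(-2014 + 666\right) = \left(-290\right) \left(- \frac{1}{9}\right) - 1348 = \frac{290}{9} - 1348 = - \frac{11842}{9}$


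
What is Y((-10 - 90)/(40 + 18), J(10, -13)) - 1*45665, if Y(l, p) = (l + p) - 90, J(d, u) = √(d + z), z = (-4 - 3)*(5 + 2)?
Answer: -1326945/29 + I*√39 ≈ -45757.0 + 6.245*I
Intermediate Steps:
z = -49 (z = -7*7 = -49)
J(d, u) = √(-49 + d) (J(d, u) = √(d - 49) = √(-49 + d))
Y(l, p) = -90 + l + p
Y((-10 - 90)/(40 + 18), J(10, -13)) - 1*45665 = (-90 + (-10 - 90)/(40 + 18) + √(-49 + 10)) - 1*45665 = (-90 - 100/58 + √(-39)) - 45665 = (-90 - 100*1/58 + I*√39) - 45665 = (-90 - 50/29 + I*√39) - 45665 = (-2660/29 + I*√39) - 45665 = -1326945/29 + I*√39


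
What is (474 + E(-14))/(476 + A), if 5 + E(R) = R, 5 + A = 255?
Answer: 455/726 ≈ 0.62672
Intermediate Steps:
A = 250 (A = -5 + 255 = 250)
E(R) = -5 + R
(474 + E(-14))/(476 + A) = (474 + (-5 - 14))/(476 + 250) = (474 - 19)/726 = 455*(1/726) = 455/726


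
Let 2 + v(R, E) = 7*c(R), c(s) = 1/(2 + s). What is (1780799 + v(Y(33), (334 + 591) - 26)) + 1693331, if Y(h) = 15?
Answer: 59060183/17 ≈ 3.4741e+6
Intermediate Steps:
v(R, E) = -2 + 7/(2 + R)
(1780799 + v(Y(33), (334 + 591) - 26)) + 1693331 = (1780799 + (3 - 2*15)/(2 + 15)) + 1693331 = (1780799 + (3 - 30)/17) + 1693331 = (1780799 + (1/17)*(-27)) + 1693331 = (1780799 - 27/17) + 1693331 = 30273556/17 + 1693331 = 59060183/17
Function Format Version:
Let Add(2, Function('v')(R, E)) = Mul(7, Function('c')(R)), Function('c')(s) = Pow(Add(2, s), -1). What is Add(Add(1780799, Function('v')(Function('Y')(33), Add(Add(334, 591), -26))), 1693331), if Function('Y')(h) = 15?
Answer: Rational(59060183, 17) ≈ 3.4741e+6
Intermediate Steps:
Function('v')(R, E) = Add(-2, Mul(7, Pow(Add(2, R), -1)))
Add(Add(1780799, Function('v')(Function('Y')(33), Add(Add(334, 591), -26))), 1693331) = Add(Add(1780799, Mul(Pow(Add(2, 15), -1), Add(3, Mul(-2, 15)))), 1693331) = Add(Add(1780799, Mul(Pow(17, -1), Add(3, -30))), 1693331) = Add(Add(1780799, Mul(Rational(1, 17), -27)), 1693331) = Add(Add(1780799, Rational(-27, 17)), 1693331) = Add(Rational(30273556, 17), 1693331) = Rational(59060183, 17)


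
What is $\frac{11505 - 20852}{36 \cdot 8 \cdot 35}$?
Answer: $- \frac{9347}{10080} \approx -0.92728$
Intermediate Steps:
$\frac{11505 - 20852}{36 \cdot 8 \cdot 35} = \frac{11505 - 20852}{288 \cdot 35} = - \frac{9347}{10080}$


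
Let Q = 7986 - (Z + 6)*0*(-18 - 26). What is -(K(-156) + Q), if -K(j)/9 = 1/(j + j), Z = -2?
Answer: -830547/104 ≈ -7986.0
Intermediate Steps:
K(j) = -9/(2*j) (K(j) = -9/(j + j) = -9*1/(2*j) = -9/(2*j))
Q = 7986 (Q = 7986 - (-2 + 6)*0*(-18 - 26) = 7986 - 4*0*(-44) = 7986 - 0*(-44) = 7986 - 1*0 = 7986 + 0 = 7986)
-(K(-156) + Q) = -(-9/2/(-156) + 7986) = -(-9/2*(-1/156) + 7986) = -(3/104 + 7986) = -1*830547/104 = -830547/104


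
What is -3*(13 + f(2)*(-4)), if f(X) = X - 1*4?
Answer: -63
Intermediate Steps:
f(X) = -4 + X (f(X) = X - 4 = -4 + X)
-3*(13 + f(2)*(-4)) = -3*(13 + (-4 + 2)*(-4)) = -3*(13 - 2*(-4)) = -3*(13 + 8) = -3*21 = -63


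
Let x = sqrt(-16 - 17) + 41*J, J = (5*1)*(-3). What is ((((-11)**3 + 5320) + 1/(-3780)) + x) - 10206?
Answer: -25824961/3780 + I*sqrt(33) ≈ -6832.0 + 5.7446*I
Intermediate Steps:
J = -15 (J = 5*(-3) = -15)
x = -615 + I*sqrt(33) (x = sqrt(-16 - 17) + 41*(-15) = sqrt(-33) - 615 = I*sqrt(33) - 615 = -615 + I*sqrt(33) ≈ -615.0 + 5.7446*I)
((((-11)**3 + 5320) + 1/(-3780)) + x) - 10206 = ((((-11)**3 + 5320) + 1/(-3780)) + (-615 + I*sqrt(33))) - 10206 = (((-1331 + 5320) - 1/3780) + (-615 + I*sqrt(33))) - 10206 = ((3989 - 1/3780) + (-615 + I*sqrt(33))) - 10206 = (15078419/3780 + (-615 + I*sqrt(33))) - 10206 = (12753719/3780 + I*sqrt(33)) - 10206 = -25824961/3780 + I*sqrt(33)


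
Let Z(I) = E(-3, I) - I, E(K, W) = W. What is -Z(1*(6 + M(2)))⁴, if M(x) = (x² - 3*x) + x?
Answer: 0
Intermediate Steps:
M(x) = x² - 2*x
Z(I) = 0 (Z(I) = I - I = 0)
-Z(1*(6 + M(2)))⁴ = -1*0⁴ = -1*0 = 0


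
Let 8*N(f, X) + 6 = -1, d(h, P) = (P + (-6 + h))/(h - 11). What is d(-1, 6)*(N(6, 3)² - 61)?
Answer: -1285/256 ≈ -5.0195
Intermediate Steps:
d(h, P) = (-6 + P + h)/(-11 + h)
N(f, X) = -7/8 (N(f, X) = -¾ + (⅛)*(-1) = -¾ - ⅛ = -7/8)
d(-1, 6)*(N(6, 3)² - 61) = ((-6 + 6 - 1)/(-11 - 1))*((-7/8)² - 61) = (-1/(-12))*(49/64 - 61) = -1/12*(-1)*(-3855/64) = (1/12)*(-3855/64) = -1285/256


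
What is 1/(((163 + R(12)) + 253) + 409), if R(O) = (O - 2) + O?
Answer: 1/847 ≈ 0.0011806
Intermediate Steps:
R(O) = -2 + 2*O (R(O) = (-2 + O) + O = -2 + 2*O)
1/(((163 + R(12)) + 253) + 409) = 1/(((163 + (-2 + 2*12)) + 253) + 409) = 1/(((163 + (-2 + 24)) + 253) + 409) = 1/(((163 + 22) + 253) + 409) = 1/((185 + 253) + 409) = 1/(438 + 409) = 1/847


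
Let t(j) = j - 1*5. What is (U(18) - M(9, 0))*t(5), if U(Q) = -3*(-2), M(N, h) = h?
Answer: 0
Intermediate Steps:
U(Q) = 6
t(j) = -5 + j (t(j) = j - 5 = -5 + j)
(U(18) - M(9, 0))*t(5) = (6 - 1*0)*(-5 + 5) = (6 + 0)*0 = 6*0 = 0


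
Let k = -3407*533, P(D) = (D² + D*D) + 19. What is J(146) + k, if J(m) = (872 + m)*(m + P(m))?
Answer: 41751415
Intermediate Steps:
P(D) = 19 + 2*D² (P(D) = (D² + D²) + 19 = 2*D² + 19 = 19 + 2*D²)
J(m) = (872 + m)*(19 + m + 2*m²) (J(m) = (872 + m)*(m + (19 + 2*m²)) = (872 + m)*(19 + m + 2*m²))
k = -1815931
J(146) + k = (16568 + 2*146³ + 891*146 + 1745*146²) - 1815931 = (16568 + 2*3112136 + 130086 + 1745*21316) - 1815931 = (16568 + 6224272 + 130086 + 37196420) - 1815931 = 43567346 - 1815931 = 41751415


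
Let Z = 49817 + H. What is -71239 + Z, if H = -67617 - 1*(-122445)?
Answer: 33406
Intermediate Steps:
H = 54828 (H = -67617 + 122445 = 54828)
Z = 104645 (Z = 49817 + 54828 = 104645)
-71239 + Z = -71239 + 104645 = 33406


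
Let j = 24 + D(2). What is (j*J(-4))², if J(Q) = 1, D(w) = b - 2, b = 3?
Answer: 625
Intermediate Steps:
D(w) = 1 (D(w) = 3 - 2 = 1)
j = 25 (j = 24 + 1 = 25)
(j*J(-4))² = (25*1)² = 25² = 625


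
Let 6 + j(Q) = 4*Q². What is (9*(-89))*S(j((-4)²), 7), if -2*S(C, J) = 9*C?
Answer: 3669381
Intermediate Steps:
j(Q) = -6 + 4*Q²
S(C, J) = -9*C/2
(9*(-89))*S(j((-4)²), 7) = (9*(-89))*(-9*(-6 + 4*((-4)²)²)/2) = -(-7209)*(-6 + 4*16²)/2 = -(-7209)*(-6 + 4*256)/2 = -(-7209)*(-6 + 1024)/2 = -(-7209)*1018/2 = -801*(-4581) = 3669381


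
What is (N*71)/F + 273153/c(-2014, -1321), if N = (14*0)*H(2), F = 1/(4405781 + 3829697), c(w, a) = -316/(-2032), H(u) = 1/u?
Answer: 138761724/79 ≈ 1.7565e+6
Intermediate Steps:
c(w, a) = 79/508 (c(w, a) = -316*(-1/2032) = 79/508)
F = 1/8235478 ≈ 1.2143e-7
N = 0 (N = (14*0)/2 = 0*(1/2) = 0)
(N*71)/F + 273153/c(-2014, -1321) = (0*71)/(1/8235478) + 273153/(79/508) = 0*8235478 + 273153*(508/79) = 0 + 138761724/79 = 138761724/79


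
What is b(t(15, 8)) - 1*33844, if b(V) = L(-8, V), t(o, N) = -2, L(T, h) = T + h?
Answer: -33854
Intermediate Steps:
b(V) = -8 + V
b(t(15, 8)) - 1*33844 = (-8 - 2) - 1*33844 = -10 - 33844 = -33854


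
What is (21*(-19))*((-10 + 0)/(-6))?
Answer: -665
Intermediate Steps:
(21*(-19))*((-10 + 0)/(-6)) = -(-3990)*(-1)/6 = -399*5/3 = -665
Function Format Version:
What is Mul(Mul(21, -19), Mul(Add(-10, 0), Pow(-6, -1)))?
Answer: -665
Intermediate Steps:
Mul(Mul(21, -19), Mul(Add(-10, 0), Pow(-6, -1))) = Mul(-399, Mul(-10, Rational(-1, 6))) = Mul(-399, Rational(5, 3)) = -665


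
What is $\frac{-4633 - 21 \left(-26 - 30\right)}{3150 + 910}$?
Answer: $- \frac{3457}{4060} \approx -0.85148$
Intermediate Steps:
$\frac{-4633 - 21 \left(-26 - 30\right)}{3150 + 910} = \frac{-4633 - -1176}{4060} = \left(-4633 + 1176\right) \frac{1}{4060} = \left(-3457\right) \frac{1}{4060} = - \frac{3457}{4060}$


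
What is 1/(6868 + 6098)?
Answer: 1/12966 ≈ 7.7125e-5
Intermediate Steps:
1/(6868 + 6098) = 1/12966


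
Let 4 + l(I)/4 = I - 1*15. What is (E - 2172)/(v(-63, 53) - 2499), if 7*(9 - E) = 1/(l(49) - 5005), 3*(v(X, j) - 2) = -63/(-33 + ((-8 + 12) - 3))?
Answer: 18636544/21508655 ≈ 0.86647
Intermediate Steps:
l(I) = -76 + 4*I (l(I) = -16 + 4*(I - 1*15) = -16 + 4*(I - 15) = -16 + 4*(-15 + I) = -16 + (-60 + 4*I) = -76 + 4*I)
v(X, j) = 85/32 (v(X, j) = 2 + (-63/(-33 + ((-8 + 12) - 3)))/3 = 2 + (-63/(-33 + (4 - 3)))/3 = 2 + (-63/(-33 + 1))/3 = 2 + (-63/(-32))/3 = 2 + (-63*(-1/32))/3 = 2 + (⅓)*(63/32) = 2 + 21/32 = 85/32)
E = 307756/34195 (E = 9 - 1/(7*((-76 + 4*49) - 5005)) = 9 - 1/(7*((-76 + 196) - 5005)) = 9 - 1/(7*(120 - 5005)) = 9 - ⅐/(-4885) = 9 - ⅐*(-1/4885) = 9 + 1/34195 = 307756/34195 ≈ 9.0000)
(E - 2172)/(v(-63, 53) - 2499) = (307756/34195 - 2172)/(85/32 - 2499) = -73963784/(34195*(-79883/32)) = -73963784/34195*(-32/79883) = 18636544/21508655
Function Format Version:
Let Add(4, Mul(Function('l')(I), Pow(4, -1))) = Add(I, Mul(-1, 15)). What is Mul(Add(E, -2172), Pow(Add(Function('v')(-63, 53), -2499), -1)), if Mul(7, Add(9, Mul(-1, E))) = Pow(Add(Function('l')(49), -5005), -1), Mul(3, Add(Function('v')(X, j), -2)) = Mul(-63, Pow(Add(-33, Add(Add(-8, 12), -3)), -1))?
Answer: Rational(18636544, 21508655) ≈ 0.86647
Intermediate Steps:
Function('l')(I) = Add(-76, Mul(4, I)) (Function('l')(I) = Add(-16, Mul(4, Add(I, Mul(-1, 15)))) = Add(-16, Mul(4, Add(I, -15))) = Add(-16, Mul(4, Add(-15, I))) = Add(-16, Add(-60, Mul(4, I))) = Add(-76, Mul(4, I)))
Function('v')(X, j) = Rational(85, 32) (Function('v')(X, j) = Add(2, Mul(Rational(1, 3), Mul(-63, Pow(Add(-33, Add(Add(-8, 12), -3)), -1)))) = Add(2, Mul(Rational(1, 3), Mul(-63, Pow(Add(-33, Add(4, -3)), -1)))) = Add(2, Mul(Rational(1, 3), Mul(-63, Pow(Add(-33, 1), -1)))) = Add(2, Mul(Rational(1, 3), Mul(-63, Pow(-32, -1)))) = Add(2, Mul(Rational(1, 3), Mul(-63, Rational(-1, 32)))) = Add(2, Mul(Rational(1, 3), Rational(63, 32))) = Add(2, Rational(21, 32)) = Rational(85, 32))
E = Rational(307756, 34195) (E = Add(9, Mul(Rational(-1, 7), Pow(Add(Add(-76, Mul(4, 49)), -5005), -1))) = Add(9, Mul(Rational(-1, 7), Pow(Add(Add(-76, 196), -5005), -1))) = Add(9, Mul(Rational(-1, 7), Pow(Add(120, -5005), -1))) = Add(9, Mul(Rational(-1, 7), Pow(-4885, -1))) = Add(9, Mul(Rational(-1, 7), Rational(-1, 4885))) = Add(9, Rational(1, 34195)) = Rational(307756, 34195) ≈ 9.0000)
Mul(Add(E, -2172), Pow(Add(Function('v')(-63, 53), -2499), -1)) = Mul(Add(Rational(307756, 34195), -2172), Pow(Add(Rational(85, 32), -2499), -1)) = Mul(Rational(-73963784, 34195), Pow(Rational(-79883, 32), -1)) = Mul(Rational(-73963784, 34195), Rational(-32, 79883)) = Rational(18636544, 21508655)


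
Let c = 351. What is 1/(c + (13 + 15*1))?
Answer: 1/379 ≈ 0.0026385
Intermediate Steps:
1/(c + (13 + 15*1)) = 1/(351 + (13 + 15*1)) = 1/(351 + (13 + 15)) = 1/(351 + 28) = 1/379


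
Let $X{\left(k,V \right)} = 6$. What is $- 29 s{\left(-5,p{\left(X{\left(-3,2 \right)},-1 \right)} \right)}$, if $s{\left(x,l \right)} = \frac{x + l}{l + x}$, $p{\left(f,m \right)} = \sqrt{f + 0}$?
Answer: $-29$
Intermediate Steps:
$p{\left(f,m \right)} = \sqrt{f}$
$s{\left(x,l \right)} = 1$ ($s{\left(x,l \right)} = \frac{l + x}{l + x} = 1$)
$- 29 s{\left(-5,p{\left(X{\left(-3,2 \right)},-1 \right)} \right)} = \left(-29\right) 1 = -29$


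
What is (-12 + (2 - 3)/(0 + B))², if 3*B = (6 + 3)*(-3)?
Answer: 11449/81 ≈ 141.35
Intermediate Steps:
B = -9 (B = ((6 + 3)*(-3))/3 = (9*(-3))/3 = (⅓)*(-27) = -9)
(-12 + (2 - 3)/(0 + B))² = (-12 + (2 - 3)/(0 - 9))² = (-12 - 1/(-9))² = (-12 - 1*(-⅑))² = (-12 + ⅑)² = (-107/9)² = 11449/81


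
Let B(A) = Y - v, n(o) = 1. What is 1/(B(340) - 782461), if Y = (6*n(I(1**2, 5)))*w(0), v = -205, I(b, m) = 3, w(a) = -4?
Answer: -1/782280 ≈ -1.2783e-6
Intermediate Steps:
Y = -24 (Y = (6*1)*(-4) = 6*(-4) = -24)
B(A) = 181 (B(A) = -24 - 1*(-205) = -24 + 205 = 181)
1/(B(340) - 782461) = 1/(181 - 782461) = 1/(-782280) = -1/782280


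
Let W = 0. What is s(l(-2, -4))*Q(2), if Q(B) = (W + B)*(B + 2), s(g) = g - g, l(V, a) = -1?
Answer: 0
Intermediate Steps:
s(g) = 0
Q(B) = B*(2 + B) (Q(B) = (0 + B)*(B + 2) = B*(2 + B))
s(l(-2, -4))*Q(2) = 0*(2*(2 + 2)) = 0*(2*4) = 0*8 = 0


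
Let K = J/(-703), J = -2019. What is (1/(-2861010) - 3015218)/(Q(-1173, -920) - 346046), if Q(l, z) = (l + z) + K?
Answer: 6064477901677243/700202723374980 ≈ 8.6610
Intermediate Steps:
K = 2019/703 (K = -2019/(-703) = -2019*(-1/703) = 2019/703 ≈ 2.8720)
Q(l, z) = 2019/703 + l + z (Q(l, z) = (l + z) + 2019/703 = 2019/703 + l + z)
(1/(-2861010) - 3015218)/(Q(-1173, -920) - 346046) = (1/(-2861010) - 3015218)/((2019/703 - 1173 - 920) - 346046) = (-1/2861010 - 3015218)/(-1469360/703 - 346046) = -8626568850181/(2861010*(-244739698/703)) = -8626568850181/2861010*(-703/244739698) = 6064477901677243/700202723374980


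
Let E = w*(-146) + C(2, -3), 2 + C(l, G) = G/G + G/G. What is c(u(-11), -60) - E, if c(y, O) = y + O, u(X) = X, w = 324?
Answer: 47233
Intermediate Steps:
C(l, G) = 0 (C(l, G) = -2 + (G/G + G/G) = -2 + (1 + 1) = -2 + 2 = 0)
E = -47304 (E = 324*(-146) + 0 = -47304 + 0 = -47304)
c(y, O) = O + y
c(u(-11), -60) - E = (-60 - 11) - 1*(-47304) = -71 + 47304 = 47233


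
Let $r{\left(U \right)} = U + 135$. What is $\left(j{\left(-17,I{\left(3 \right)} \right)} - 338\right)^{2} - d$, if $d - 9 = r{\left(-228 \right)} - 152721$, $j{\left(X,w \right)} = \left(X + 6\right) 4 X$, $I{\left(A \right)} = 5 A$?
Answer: $320905$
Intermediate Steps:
$r{\left(U \right)} = 135 + U$
$j{\left(X,w \right)} = X \left(24 + 4 X\right)$ ($j{\left(X,w \right)} = \left(6 + X\right) 4 X = \left(24 + 4 X\right) X = X \left(24 + 4 X\right)$)
$d = -152805$ ($d = 9 + \left(\left(135 - 228\right) - 152721\right) = 9 - 152814 = -152805$)
$\left(j{\left(-17,I{\left(3 \right)} \right)} - 338\right)^{2} - d = \left(4 \left(-17\right) \left(6 - 17\right) - 338\right)^{2} - -152805 = \left(4 \left(-17\right) \left(-11\right) - 338\right)^{2} + 152805 = \left(748 - 338\right)^{2} + 152805 = 410^{2} + 152805 = 168100 + 152805 = 320905$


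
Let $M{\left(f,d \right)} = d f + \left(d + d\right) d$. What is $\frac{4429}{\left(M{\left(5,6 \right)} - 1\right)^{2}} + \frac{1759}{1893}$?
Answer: $\frac{26327656}{19310493} \approx 1.3634$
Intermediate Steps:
$M{\left(f,d \right)} = 2 d^{2} + d f$ ($M{\left(f,d \right)} = d f + 2 d d = d f + 2 d^{2} = 2 d^{2} + d f$)
$\frac{4429}{\left(M{\left(5,6 \right)} - 1\right)^{2}} + \frac{1759}{1893} = \frac{4429}{\left(6 \left(5 + 2 \cdot 6\right) - 1\right)^{2}} + \frac{1759}{1893} = \frac{4429}{\left(6 \left(5 + 12\right) - 1\right)^{2}} + 1759 \cdot \frac{1}{1893} = \frac{4429}{\left(6 \cdot 17 - 1\right)^{2}} + \frac{1759}{1893} = \frac{4429}{\left(102 - 1\right)^{2}} + \frac{1759}{1893} = \frac{4429}{101^{2}} + \frac{1759}{1893} = \frac{4429}{10201} + \frac{1759}{1893} = \frac{26327656}{19310493}$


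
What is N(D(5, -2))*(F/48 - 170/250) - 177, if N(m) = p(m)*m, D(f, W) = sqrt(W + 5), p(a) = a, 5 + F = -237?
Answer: -38833/200 ≈ -194.17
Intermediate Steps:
F = -242 (F = -5 - 237 = -242)
D(f, W) = sqrt(5 + W)
N(m) = m**2 (N(m) = m*m = m**2)
N(D(5, -2))*(F/48 - 170/250) - 177 = (sqrt(5 - 2))**2*(-242/48 - 170/250) - 177 = (sqrt(3))**2*(-242*1/48 - 170*1/250) - 177 = 3*(-121/24 - 17/25) - 177 = 3*(-3433/600) - 177 = -3433/200 - 177 = -38833/200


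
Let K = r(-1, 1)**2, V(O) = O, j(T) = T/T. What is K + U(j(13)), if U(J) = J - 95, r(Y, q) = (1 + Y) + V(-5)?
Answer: -69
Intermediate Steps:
j(T) = 1
r(Y, q) = -4 + Y (r(Y, q) = (1 + Y) - 5 = -4 + Y)
K = 25 (K = (-4 - 1)**2 = (-5)**2 = 25)
U(J) = -95 + J
K + U(j(13)) = 25 + (-95 + 1) = 25 - 94 = -69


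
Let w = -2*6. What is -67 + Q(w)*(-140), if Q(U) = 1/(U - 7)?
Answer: -1133/19 ≈ -59.632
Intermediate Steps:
w = -12
Q(U) = 1/(-7 + U)
-67 + Q(w)*(-140) = -67 - 140/(-7 - 12) = -67 - 140/(-19) = -67 - 1/19*(-140) = -67 + 140/19 = -1133/19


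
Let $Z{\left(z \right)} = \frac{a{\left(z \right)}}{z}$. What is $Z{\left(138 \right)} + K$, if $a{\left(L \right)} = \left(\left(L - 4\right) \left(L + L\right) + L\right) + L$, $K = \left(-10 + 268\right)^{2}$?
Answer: $66834$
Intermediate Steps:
$K = 66564$ ($K = 258^{2} = 66564$)
$a{\left(L \right)} = 2 L + 2 L \left(-4 + L\right)$ ($a{\left(L \right)} = \left(\left(-4 + L\right) 2 L + L\right) + L = \left(2 L \left(-4 + L\right) + L\right) + L = \left(L + 2 L \left(-4 + L\right)\right) + L = 2 L + 2 L \left(-4 + L\right)$)
$Z{\left(z \right)} = -6 + 2 z$ ($Z{\left(z \right)} = \frac{2 z \left(-3 + z\right)}{z} = -6 + 2 z$)
$Z{\left(138 \right)} + K = \left(-6 + 2 \cdot 138\right) + 66564 = \left(-6 + 276\right) + 66564 = 270 + 66564 = 66834$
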